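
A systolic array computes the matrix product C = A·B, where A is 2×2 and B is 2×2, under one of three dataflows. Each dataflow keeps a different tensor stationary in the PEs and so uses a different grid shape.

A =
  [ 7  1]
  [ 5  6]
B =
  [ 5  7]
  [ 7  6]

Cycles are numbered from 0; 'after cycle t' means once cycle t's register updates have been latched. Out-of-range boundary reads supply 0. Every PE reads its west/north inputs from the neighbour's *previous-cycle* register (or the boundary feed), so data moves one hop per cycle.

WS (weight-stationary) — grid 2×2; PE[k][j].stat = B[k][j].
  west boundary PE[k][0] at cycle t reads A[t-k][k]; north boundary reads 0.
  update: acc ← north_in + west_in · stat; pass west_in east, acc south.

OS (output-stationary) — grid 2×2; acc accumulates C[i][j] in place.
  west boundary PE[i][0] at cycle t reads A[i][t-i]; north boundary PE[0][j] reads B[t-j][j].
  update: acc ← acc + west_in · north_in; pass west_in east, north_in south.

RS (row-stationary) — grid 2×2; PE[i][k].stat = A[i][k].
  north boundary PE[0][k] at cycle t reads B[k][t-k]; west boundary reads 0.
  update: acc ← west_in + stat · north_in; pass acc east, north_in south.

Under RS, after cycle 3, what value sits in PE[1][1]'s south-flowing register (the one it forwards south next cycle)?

register = 6

RS 2×2: PE[1][1] cycle-by-cycle (with neighbour feeds):
  t=0 PE[0][1]: acc=0 h=0 v=0
  t=0 PE[1][0]: acc=0 h=0 v=0
  t=0 PE[1][1]: acc=0 h=0 v=0
  t=1 PE[0][1]: acc=42 h=42 v=7
  t=1 PE[1][0]: acc=25 h=25 v=5
  t=1 PE[1][1]: acc=0 h=0 v=0
  t=2 PE[0][1]: acc=55 h=55 v=6
  t=2 PE[1][0]: acc=35 h=35 v=7
  t=2 PE[1][1]: acc=67 h=67 v=7
  t=3 PE[0][1]: acc=0 h=0 v=0
  t=3 PE[1][0]: acc=0 h=0 v=0
  t=3 PE[1][1]: acc=71 h=71 v=6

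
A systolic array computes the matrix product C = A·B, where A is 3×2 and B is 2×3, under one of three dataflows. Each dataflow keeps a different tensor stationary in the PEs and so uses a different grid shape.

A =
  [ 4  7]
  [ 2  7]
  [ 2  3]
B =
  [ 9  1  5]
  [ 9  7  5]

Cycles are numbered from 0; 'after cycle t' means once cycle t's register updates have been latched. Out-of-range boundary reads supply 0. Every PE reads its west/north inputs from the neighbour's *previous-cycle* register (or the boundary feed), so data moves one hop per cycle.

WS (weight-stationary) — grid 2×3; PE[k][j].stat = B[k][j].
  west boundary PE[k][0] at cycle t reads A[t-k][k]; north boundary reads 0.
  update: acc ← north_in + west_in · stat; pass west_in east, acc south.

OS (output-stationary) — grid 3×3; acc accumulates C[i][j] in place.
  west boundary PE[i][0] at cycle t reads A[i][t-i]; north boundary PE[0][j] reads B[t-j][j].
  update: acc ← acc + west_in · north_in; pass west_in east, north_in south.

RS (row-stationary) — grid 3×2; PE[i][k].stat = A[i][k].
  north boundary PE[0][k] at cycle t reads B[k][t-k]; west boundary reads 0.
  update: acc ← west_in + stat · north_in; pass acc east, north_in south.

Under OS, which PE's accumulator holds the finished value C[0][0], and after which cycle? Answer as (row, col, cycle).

(row, col, cycle) = (0, 0, 1)

OS: C[0][0] accumulates in PE[0][0]:
  @0  [0,0]  acc 36  |  →4  ↓9
  @1  [0,0]  acc 99  |  →7  ↓9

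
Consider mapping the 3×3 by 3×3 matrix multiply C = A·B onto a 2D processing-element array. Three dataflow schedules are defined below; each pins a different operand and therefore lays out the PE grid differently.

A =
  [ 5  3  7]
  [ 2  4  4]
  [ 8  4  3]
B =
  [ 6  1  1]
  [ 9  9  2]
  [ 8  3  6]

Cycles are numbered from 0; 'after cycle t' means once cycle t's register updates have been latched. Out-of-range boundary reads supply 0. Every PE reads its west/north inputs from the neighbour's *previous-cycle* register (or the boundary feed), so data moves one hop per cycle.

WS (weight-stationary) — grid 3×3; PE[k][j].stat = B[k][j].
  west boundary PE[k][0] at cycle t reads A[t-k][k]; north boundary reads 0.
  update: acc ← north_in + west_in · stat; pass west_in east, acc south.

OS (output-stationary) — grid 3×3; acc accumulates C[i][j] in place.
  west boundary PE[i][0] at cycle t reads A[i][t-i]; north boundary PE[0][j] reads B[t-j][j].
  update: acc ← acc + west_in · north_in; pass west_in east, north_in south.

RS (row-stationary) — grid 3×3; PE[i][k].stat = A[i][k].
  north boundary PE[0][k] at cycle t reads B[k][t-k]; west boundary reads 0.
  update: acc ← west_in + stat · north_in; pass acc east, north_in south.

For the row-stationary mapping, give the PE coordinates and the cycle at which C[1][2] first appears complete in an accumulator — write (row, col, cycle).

(row, col, cycle) = (1, 2, 5)

RS — PE[1][2] is where C[1][2] collects:
  c0 r1c2: 0 / 0 / 0
  c1 r1c2: 0 / 0 / 0
  c2 r1c2: 0 / 0 / 0
  c3 r1c2: 80 / 80 / 8
  c4 r1c2: 50 / 50 / 3
  c5 r1c2: 34 / 34 / 6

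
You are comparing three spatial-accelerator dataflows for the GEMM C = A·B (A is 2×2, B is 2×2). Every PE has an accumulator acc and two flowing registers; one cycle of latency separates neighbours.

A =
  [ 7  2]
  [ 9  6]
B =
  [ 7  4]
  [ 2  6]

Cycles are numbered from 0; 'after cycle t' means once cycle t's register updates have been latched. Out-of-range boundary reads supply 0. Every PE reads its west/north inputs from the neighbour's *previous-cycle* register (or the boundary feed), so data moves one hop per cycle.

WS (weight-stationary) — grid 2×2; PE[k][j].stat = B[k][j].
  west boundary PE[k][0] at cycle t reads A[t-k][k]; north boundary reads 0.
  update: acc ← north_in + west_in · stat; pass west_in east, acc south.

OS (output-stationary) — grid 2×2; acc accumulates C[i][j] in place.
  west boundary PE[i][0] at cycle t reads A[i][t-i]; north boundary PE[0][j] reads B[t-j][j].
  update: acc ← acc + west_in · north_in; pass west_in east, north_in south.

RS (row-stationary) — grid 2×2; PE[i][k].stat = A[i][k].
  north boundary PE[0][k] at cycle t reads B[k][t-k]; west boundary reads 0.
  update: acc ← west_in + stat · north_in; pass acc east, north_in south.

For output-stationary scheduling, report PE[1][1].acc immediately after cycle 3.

OS on a 2×2 grid — tracing PE[1][1] and its feeders:
  [0] (0,1) acc=0 (h:0 v:0)
  [0] (1,0) acc=0 (h:0 v:0)
  [0] (1,1) acc=0 (h:0 v:0)
  [1] (0,1) acc=28 (h:7 v:4)
  [1] (1,0) acc=63 (h:9 v:7)
  [1] (1,1) acc=0 (h:0 v:0)
  [2] (0,1) acc=40 (h:2 v:6)
  [2] (1,0) acc=75 (h:6 v:2)
  [2] (1,1) acc=36 (h:9 v:4)
  [3] (0,1) acc=40 (h:0 v:0)
  [3] (1,0) acc=75 (h:0 v:0)
  [3] (1,1) acc=72 (h:6 v:6)

PE[1][1].acc = 72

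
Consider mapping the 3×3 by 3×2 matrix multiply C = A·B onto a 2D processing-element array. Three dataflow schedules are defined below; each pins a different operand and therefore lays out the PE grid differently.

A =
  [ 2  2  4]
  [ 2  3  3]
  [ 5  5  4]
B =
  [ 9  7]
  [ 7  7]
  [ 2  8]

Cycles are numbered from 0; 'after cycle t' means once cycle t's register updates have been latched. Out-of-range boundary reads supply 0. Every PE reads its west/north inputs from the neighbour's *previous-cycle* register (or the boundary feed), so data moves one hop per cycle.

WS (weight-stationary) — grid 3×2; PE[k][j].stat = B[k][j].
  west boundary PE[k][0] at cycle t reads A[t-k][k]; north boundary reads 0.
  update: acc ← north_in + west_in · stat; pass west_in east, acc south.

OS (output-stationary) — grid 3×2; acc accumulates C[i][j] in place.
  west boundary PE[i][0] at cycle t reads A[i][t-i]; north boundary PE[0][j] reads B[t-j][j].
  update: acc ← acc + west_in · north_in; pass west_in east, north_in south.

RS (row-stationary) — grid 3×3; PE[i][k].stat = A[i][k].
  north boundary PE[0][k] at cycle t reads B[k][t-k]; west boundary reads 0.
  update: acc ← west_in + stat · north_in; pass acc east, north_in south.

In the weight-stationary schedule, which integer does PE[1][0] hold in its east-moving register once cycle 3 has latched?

Tracing WS — 3×2 array, target PE[1][0]:
  c0 r0c0: 18 / 2 / 18
  c0 r1c0: 0 / 0 / 0
  c1 r0c0: 18 / 2 / 18
  c1 r1c0: 32 / 2 / 32
  c2 r0c0: 45 / 5 / 45
  c2 r1c0: 39 / 3 / 39
  c3 r0c0: 0 / 0 / 0
  c3 r1c0: 80 / 5 / 80

register = 5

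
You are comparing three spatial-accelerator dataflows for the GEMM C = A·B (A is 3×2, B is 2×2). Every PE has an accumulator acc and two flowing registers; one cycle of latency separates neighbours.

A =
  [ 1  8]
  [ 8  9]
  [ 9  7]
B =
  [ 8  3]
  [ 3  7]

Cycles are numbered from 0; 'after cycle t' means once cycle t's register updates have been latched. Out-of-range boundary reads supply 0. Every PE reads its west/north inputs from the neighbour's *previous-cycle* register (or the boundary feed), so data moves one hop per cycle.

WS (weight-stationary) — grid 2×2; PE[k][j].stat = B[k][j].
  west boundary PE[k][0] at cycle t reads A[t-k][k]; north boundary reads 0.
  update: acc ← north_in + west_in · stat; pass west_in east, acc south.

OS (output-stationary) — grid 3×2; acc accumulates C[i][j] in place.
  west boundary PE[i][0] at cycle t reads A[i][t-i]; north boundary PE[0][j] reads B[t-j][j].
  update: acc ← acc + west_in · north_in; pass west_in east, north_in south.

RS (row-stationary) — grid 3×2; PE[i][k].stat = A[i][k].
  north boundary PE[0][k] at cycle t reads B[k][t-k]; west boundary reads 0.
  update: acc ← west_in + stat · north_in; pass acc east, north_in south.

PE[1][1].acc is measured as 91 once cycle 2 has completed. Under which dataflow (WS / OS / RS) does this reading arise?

WS [2×2] PE[1][1] across cycles:
  cycle 0: PE[1][1] → acc 0, east 0, south 0
  cycle 1: PE[1][1] → acc 0, east 0, south 0
  cycle 2: PE[1][1] → acc 59, east 8, south 59
OS [3×2] PE[1][1] across cycles:
  cycle 0: PE[1][1] → acc 0, east 0, south 0
  cycle 1: PE[1][1] → acc 0, east 0, south 0
  cycle 2: PE[1][1] → acc 24, east 8, south 3
RS [3×2] PE[1][1] across cycles:
  cycle 0: PE[1][1] → acc 0, east 0, south 0
  cycle 1: PE[1][1] → acc 0, east 0, south 0
  cycle 2: PE[1][1] → acc 91, east 91, south 3

dataflow = RS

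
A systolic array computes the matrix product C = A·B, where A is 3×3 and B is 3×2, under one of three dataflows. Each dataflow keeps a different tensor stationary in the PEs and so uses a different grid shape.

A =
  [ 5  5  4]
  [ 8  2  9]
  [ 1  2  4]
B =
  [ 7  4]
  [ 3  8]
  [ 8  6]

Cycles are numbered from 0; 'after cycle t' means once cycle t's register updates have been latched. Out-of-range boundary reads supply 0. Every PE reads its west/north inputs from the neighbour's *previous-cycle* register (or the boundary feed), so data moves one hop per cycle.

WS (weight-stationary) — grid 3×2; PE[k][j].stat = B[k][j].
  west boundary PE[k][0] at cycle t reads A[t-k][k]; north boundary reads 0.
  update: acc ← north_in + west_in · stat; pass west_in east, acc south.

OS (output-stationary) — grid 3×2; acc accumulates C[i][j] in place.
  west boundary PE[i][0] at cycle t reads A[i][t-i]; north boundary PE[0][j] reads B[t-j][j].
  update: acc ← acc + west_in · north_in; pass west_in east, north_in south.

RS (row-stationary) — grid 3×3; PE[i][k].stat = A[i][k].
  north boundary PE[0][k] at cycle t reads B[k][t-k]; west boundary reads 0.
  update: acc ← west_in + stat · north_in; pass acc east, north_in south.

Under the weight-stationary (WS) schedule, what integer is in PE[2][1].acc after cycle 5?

PE[2][1].acc = 44

WS (3×2). Following PE[2][1] plus its west/north inputs:
  step 0 · PE1,1: acc=0; fwd→0 fwd↓0
  step 0 · PE2,0: acc=0; fwd→0 fwd↓0
  step 0 · PE2,1: acc=0; fwd→0 fwd↓0
  step 1 · PE1,1: acc=0; fwd→0 fwd↓0
  step 1 · PE2,0: acc=0; fwd→0 fwd↓0
  step 1 · PE2,1: acc=0; fwd→0 fwd↓0
  step 2 · PE1,1: acc=60; fwd→5 fwd↓60
  step 2 · PE2,0: acc=82; fwd→4 fwd↓82
  step 2 · PE2,1: acc=0; fwd→0 fwd↓0
  step 3 · PE1,1: acc=48; fwd→2 fwd↓48
  step 3 · PE2,0: acc=134; fwd→9 fwd↓134
  step 3 · PE2,1: acc=84; fwd→4 fwd↓84
  step 4 · PE1,1: acc=20; fwd→2 fwd↓20
  step 4 · PE2,0: acc=45; fwd→4 fwd↓45
  step 4 · PE2,1: acc=102; fwd→9 fwd↓102
  step 5 · PE1,1: acc=0; fwd→0 fwd↓0
  step 5 · PE2,0: acc=0; fwd→0 fwd↓0
  step 5 · PE2,1: acc=44; fwd→4 fwd↓44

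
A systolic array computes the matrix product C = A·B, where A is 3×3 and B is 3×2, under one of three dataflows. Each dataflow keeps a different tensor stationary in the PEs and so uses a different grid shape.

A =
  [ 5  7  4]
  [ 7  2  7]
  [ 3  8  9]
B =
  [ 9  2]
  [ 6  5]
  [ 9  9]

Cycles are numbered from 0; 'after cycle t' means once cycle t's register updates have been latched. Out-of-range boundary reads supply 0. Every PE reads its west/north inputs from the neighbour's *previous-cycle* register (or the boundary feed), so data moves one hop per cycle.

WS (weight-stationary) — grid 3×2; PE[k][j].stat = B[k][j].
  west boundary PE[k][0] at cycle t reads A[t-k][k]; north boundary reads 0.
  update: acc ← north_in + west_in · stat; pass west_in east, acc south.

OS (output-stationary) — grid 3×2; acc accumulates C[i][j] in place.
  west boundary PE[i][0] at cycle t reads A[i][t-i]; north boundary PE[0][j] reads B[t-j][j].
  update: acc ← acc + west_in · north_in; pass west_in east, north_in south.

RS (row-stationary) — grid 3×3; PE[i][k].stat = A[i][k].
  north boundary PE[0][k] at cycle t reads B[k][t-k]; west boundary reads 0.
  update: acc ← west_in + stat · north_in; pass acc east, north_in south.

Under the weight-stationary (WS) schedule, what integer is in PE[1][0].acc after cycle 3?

PE[1][0].acc = 75

WS (3×2). Following PE[1][0] plus its west/north inputs:
  0: (0,0).acc=45  regs=<5,45>
  0: (1,0).acc=0  regs=<0,0>
  1: (0,0).acc=63  regs=<7,63>
  1: (1,0).acc=87  regs=<7,87>
  2: (0,0).acc=27  regs=<3,27>
  2: (1,0).acc=75  regs=<2,75>
  3: (0,0).acc=0  regs=<0,0>
  3: (1,0).acc=75  regs=<8,75>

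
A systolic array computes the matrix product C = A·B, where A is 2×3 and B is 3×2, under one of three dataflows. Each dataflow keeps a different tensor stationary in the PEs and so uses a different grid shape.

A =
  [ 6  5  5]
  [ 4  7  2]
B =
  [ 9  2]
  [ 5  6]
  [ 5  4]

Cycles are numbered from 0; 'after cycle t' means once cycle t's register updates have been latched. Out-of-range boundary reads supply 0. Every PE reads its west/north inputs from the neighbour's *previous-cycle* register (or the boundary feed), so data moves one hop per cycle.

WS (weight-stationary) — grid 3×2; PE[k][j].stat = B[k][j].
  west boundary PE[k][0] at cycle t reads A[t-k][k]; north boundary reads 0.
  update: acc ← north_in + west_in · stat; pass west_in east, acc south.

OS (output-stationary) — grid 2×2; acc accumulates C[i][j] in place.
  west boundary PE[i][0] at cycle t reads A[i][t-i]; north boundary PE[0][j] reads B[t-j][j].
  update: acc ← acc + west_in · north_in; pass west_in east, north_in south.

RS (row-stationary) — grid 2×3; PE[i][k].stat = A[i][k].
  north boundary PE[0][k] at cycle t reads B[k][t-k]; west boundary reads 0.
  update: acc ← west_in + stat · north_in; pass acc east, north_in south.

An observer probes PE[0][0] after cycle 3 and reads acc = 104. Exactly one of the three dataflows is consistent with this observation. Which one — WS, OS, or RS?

dataflow = OS

WS (3×2 grid), PE[0][0]:
  [0] (0,0) acc=54 (h:6 v:54)
  [1] (0,0) acc=36 (h:4 v:36)
  [2] (0,0) acc=0 (h:0 v:0)
  [3] (0,0) acc=0 (h:0 v:0)
OS (2×2 grid), PE[0][0]:
  [0] (0,0) acc=54 (h:6 v:9)
  [1] (0,0) acc=79 (h:5 v:5)
  [2] (0,0) acc=104 (h:5 v:5)
  [3] (0,0) acc=104 (h:0 v:0)
RS (2×3 grid), PE[0][0]:
  [0] (0,0) acc=54 (h:54 v:9)
  [1] (0,0) acc=12 (h:12 v:2)
  [2] (0,0) acc=0 (h:0 v:0)
  [3] (0,0) acc=0 (h:0 v:0)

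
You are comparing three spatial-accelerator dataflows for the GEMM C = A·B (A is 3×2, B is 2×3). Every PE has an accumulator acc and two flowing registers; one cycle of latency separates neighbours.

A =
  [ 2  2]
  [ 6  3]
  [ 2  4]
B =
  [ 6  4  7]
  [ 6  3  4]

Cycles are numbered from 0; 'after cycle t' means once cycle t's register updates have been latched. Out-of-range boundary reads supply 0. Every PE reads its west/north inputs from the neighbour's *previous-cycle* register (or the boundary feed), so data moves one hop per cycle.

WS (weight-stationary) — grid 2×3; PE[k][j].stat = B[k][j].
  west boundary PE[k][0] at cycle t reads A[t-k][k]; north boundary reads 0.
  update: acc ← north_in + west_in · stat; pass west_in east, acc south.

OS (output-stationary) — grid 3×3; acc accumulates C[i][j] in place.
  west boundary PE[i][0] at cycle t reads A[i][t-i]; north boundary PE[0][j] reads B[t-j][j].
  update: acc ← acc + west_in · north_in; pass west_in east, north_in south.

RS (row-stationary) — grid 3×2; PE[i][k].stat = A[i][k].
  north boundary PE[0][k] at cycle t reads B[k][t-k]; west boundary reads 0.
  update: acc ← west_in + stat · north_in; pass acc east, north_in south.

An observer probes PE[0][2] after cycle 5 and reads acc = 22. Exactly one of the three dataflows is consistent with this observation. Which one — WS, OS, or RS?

WS (2×3 grid), PE[0][2]:
  cycle 0: PE[0][2] → acc 0, east 0, south 0
  cycle 1: PE[0][2] → acc 0, east 0, south 0
  cycle 2: PE[0][2] → acc 14, east 2, south 14
  cycle 3: PE[0][2] → acc 42, east 6, south 42
  cycle 4: PE[0][2] → acc 14, east 2, south 14
  cycle 5: PE[0][2] → acc 0, east 0, south 0
OS (3×3 grid), PE[0][2]:
  cycle 0: PE[0][2] → acc 0, east 0, south 0
  cycle 1: PE[0][2] → acc 0, east 0, south 0
  cycle 2: PE[0][2] → acc 14, east 2, south 7
  cycle 3: PE[0][2] → acc 22, east 2, south 4
  cycle 4: PE[0][2] → acc 22, east 0, south 0
  cycle 5: PE[0][2] → acc 22, east 0, south 0
— RS: 3×2 array has no PE[0][2].

dataflow = OS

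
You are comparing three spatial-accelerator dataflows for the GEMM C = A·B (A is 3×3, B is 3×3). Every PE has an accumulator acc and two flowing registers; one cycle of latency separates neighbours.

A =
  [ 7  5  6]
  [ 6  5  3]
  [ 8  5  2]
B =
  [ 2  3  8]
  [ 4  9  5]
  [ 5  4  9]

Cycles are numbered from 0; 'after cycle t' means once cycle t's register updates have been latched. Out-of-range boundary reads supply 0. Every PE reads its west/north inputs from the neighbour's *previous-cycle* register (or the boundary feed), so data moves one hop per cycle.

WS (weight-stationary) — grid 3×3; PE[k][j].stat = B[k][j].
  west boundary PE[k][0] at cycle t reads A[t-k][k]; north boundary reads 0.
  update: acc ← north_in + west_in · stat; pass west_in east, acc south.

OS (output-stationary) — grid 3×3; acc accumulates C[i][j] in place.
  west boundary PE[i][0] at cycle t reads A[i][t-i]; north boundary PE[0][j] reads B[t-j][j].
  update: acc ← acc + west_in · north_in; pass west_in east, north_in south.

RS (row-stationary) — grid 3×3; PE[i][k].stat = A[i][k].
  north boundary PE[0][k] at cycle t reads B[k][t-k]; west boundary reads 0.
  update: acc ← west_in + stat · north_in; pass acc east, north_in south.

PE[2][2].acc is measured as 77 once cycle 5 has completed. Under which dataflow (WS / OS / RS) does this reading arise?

WS [3×3] PE[2][2] across cycles:
  after 0 — PE[2][2] acc=0, pass-E 0, pass-S 0
  after 1 — PE[2][2] acc=0, pass-E 0, pass-S 0
  after 2 — PE[2][2] acc=0, pass-E 0, pass-S 0
  after 3 — PE[2][2] acc=0, pass-E 0, pass-S 0
  after 4 — PE[2][2] acc=135, pass-E 6, pass-S 135
  after 5 — PE[2][2] acc=100, pass-E 3, pass-S 100
OS [3×3] PE[2][2] across cycles:
  after 0 — PE[2][2] acc=0, pass-E 0, pass-S 0
  after 1 — PE[2][2] acc=0, pass-E 0, pass-S 0
  after 2 — PE[2][2] acc=0, pass-E 0, pass-S 0
  after 3 — PE[2][2] acc=0, pass-E 0, pass-S 0
  after 4 — PE[2][2] acc=64, pass-E 8, pass-S 8
  after 5 — PE[2][2] acc=89, pass-E 5, pass-S 5
RS [3×3] PE[2][2] across cycles:
  after 0 — PE[2][2] acc=0, pass-E 0, pass-S 0
  after 1 — PE[2][2] acc=0, pass-E 0, pass-S 0
  after 2 — PE[2][2] acc=0, pass-E 0, pass-S 0
  after 3 — PE[2][2] acc=0, pass-E 0, pass-S 0
  after 4 — PE[2][2] acc=46, pass-E 46, pass-S 5
  after 5 — PE[2][2] acc=77, pass-E 77, pass-S 4

dataflow = RS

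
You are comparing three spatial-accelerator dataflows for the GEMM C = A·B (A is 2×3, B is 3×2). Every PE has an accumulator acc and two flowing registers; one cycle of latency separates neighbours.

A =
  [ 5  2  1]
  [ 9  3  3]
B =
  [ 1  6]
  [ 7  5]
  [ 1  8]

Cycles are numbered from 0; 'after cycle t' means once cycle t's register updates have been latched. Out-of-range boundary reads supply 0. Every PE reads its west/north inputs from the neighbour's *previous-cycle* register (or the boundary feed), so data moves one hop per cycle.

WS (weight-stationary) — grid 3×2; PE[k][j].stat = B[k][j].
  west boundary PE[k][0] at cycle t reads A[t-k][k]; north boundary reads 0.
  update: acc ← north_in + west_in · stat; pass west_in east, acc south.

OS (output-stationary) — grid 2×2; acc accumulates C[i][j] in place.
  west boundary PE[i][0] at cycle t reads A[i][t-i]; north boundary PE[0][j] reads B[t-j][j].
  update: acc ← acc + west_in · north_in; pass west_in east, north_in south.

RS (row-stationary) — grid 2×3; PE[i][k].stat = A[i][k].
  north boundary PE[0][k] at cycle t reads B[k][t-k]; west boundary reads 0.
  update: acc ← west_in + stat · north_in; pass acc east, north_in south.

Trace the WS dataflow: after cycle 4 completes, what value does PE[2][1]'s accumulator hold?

PE[2][1].acc = 93

Tracing WS — 3×2 array, target PE[2][1]:
  [0] (1,1) acc=0 (h:0 v:0)
  [0] (2,0) acc=0 (h:0 v:0)
  [0] (2,1) acc=0 (h:0 v:0)
  [1] (1,1) acc=0 (h:0 v:0)
  [1] (2,0) acc=0 (h:0 v:0)
  [1] (2,1) acc=0 (h:0 v:0)
  [2] (1,1) acc=40 (h:2 v:40)
  [2] (2,0) acc=20 (h:1 v:20)
  [2] (2,1) acc=0 (h:0 v:0)
  [3] (1,1) acc=69 (h:3 v:69)
  [3] (2,0) acc=33 (h:3 v:33)
  [3] (2,1) acc=48 (h:1 v:48)
  [4] (1,1) acc=0 (h:0 v:0)
  [4] (2,0) acc=0 (h:0 v:0)
  [4] (2,1) acc=93 (h:3 v:93)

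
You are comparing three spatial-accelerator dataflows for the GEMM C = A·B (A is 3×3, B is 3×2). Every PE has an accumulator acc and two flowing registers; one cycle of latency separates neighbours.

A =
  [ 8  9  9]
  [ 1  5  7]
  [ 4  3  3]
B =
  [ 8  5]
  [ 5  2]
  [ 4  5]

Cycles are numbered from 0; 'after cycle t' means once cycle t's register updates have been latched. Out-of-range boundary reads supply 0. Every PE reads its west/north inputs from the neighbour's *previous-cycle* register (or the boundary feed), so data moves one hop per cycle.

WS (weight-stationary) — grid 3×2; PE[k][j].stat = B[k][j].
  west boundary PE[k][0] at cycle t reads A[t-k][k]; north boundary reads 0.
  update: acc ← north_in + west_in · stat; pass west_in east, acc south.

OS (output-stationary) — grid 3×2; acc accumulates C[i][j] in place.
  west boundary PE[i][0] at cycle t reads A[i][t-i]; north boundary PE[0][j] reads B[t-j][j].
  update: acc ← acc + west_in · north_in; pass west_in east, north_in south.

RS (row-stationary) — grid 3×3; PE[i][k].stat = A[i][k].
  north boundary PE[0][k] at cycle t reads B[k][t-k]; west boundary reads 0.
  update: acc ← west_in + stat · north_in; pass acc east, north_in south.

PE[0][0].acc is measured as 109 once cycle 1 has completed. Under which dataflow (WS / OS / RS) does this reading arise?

WS (3×2 grid), PE[0][0]:
  c0 r0c0: 64 / 8 / 64
  c1 r0c0: 8 / 1 / 8
OS (3×2 grid), PE[0][0]:
  c0 r0c0: 64 / 8 / 8
  c1 r0c0: 109 / 9 / 5
RS (3×3 grid), PE[0][0]:
  c0 r0c0: 64 / 64 / 8
  c1 r0c0: 40 / 40 / 5

dataflow = OS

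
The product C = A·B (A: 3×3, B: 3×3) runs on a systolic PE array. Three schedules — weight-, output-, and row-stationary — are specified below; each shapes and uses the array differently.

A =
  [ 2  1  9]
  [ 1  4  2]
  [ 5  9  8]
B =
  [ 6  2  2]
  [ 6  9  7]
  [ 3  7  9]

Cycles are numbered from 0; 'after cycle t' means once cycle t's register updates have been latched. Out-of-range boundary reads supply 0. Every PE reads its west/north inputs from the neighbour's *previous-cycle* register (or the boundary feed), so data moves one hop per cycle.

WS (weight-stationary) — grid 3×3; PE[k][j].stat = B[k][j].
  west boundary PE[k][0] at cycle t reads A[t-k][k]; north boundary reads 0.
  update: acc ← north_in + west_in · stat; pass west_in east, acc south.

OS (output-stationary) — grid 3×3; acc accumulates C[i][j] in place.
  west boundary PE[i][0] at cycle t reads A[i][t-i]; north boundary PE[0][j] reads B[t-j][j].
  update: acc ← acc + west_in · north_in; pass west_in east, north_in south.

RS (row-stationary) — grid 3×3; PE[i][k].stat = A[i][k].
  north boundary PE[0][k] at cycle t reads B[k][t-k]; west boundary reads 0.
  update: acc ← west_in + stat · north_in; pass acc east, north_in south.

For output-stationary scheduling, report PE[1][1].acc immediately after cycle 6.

Tracing OS — 3×3 array, target PE[1][1]:
  0: (0,1).acc=0  regs=<0,0>
  0: (1,0).acc=0  regs=<0,0>
  0: (1,1).acc=0  regs=<0,0>
  1: (0,1).acc=4  regs=<2,2>
  1: (1,0).acc=6  regs=<1,6>
  1: (1,1).acc=0  regs=<0,0>
  2: (0,1).acc=13  regs=<1,9>
  2: (1,0).acc=30  regs=<4,6>
  2: (1,1).acc=2  regs=<1,2>
  3: (0,1).acc=76  regs=<9,7>
  3: (1,0).acc=36  regs=<2,3>
  3: (1,1).acc=38  regs=<4,9>
  4: (0,1).acc=76  regs=<0,0>
  4: (1,0).acc=36  regs=<0,0>
  4: (1,1).acc=52  regs=<2,7>
  5: (0,1).acc=76  regs=<0,0>
  5: (1,0).acc=36  regs=<0,0>
  5: (1,1).acc=52  regs=<0,0>
  6: (0,1).acc=76  regs=<0,0>
  6: (1,0).acc=36  regs=<0,0>
  6: (1,1).acc=52  regs=<0,0>

PE[1][1].acc = 52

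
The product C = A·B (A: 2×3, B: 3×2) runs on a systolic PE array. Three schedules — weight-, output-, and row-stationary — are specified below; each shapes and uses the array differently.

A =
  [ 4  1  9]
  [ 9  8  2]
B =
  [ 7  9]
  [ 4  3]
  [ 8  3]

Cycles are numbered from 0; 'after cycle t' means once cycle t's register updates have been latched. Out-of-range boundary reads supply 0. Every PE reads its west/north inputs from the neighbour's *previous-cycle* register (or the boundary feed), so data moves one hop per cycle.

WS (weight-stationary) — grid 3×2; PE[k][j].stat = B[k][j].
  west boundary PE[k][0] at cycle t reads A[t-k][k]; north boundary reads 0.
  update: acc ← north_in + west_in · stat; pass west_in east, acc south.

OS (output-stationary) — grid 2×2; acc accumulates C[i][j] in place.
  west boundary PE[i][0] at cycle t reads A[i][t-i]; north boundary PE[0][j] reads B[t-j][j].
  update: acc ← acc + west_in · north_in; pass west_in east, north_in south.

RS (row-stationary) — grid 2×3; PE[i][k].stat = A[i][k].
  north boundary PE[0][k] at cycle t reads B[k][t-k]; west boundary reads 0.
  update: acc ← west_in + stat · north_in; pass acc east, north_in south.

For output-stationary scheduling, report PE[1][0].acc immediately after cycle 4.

OS on a 2×2 grid — tracing PE[1][0] and its feeders:
  @0  [0,0]  acc 28  |  →4  ↓7
  @0  [1,0]  acc 0  |  →0  ↓0
  @1  [0,0]  acc 32  |  →1  ↓4
  @1  [1,0]  acc 63  |  →9  ↓7
  @2  [0,0]  acc 104  |  →9  ↓8
  @2  [1,0]  acc 95  |  →8  ↓4
  @3  [0,0]  acc 104  |  →0  ↓0
  @3  [1,0]  acc 111  |  →2  ↓8
  @4  [0,0]  acc 104  |  →0  ↓0
  @4  [1,0]  acc 111  |  →0  ↓0

PE[1][0].acc = 111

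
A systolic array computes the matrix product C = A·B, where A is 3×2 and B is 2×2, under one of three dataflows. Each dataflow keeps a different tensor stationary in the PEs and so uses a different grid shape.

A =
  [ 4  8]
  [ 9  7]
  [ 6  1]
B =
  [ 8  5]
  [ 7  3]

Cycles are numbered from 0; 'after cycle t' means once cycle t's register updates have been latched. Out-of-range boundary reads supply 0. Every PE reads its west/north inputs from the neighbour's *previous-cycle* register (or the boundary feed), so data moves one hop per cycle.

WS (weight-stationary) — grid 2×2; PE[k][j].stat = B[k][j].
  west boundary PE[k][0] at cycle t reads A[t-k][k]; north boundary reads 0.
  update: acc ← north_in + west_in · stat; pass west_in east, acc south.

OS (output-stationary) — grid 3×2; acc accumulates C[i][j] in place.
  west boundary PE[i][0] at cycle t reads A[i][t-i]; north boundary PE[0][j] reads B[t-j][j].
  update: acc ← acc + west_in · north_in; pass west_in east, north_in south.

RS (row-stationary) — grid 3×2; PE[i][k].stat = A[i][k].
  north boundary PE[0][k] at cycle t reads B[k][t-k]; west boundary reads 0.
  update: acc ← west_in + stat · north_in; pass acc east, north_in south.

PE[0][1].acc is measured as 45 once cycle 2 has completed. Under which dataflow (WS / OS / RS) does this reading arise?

dataflow = WS

— WS: 2×2; PE[0][1] trace:
  after 0 — PE[0][1] acc=0, pass-E 0, pass-S 0
  after 1 — PE[0][1] acc=20, pass-E 4, pass-S 20
  after 2 — PE[0][1] acc=45, pass-E 9, pass-S 45
— OS: 3×2; PE[0][1] trace:
  after 0 — PE[0][1] acc=0, pass-E 0, pass-S 0
  after 1 — PE[0][1] acc=20, pass-E 4, pass-S 5
  after 2 — PE[0][1] acc=44, pass-E 8, pass-S 3
— RS: 3×2; PE[0][1] trace:
  after 0 — PE[0][1] acc=0, pass-E 0, pass-S 0
  after 1 — PE[0][1] acc=88, pass-E 88, pass-S 7
  after 2 — PE[0][1] acc=44, pass-E 44, pass-S 3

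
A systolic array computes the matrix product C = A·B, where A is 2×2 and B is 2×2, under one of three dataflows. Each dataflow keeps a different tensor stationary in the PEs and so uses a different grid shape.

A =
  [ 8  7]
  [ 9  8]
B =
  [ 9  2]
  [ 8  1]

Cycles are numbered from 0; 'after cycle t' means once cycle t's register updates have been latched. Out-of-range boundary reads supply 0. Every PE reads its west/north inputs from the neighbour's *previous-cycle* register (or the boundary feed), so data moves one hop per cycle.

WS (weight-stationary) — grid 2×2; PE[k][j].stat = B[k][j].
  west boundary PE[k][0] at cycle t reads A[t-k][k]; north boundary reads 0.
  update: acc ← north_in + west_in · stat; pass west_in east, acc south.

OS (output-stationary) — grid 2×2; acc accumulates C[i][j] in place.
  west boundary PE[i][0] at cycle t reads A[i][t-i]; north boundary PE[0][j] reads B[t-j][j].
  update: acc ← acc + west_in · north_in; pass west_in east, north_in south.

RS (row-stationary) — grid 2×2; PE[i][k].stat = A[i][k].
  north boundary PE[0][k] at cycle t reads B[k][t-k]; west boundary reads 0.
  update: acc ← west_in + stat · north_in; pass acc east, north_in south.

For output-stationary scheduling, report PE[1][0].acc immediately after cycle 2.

OS 2×2: PE[1][0] cycle-by-cycle (with neighbour feeds):
  step 0 · PE0,0: acc=72; fwd→8 fwd↓9
  step 0 · PE1,0: acc=0; fwd→0 fwd↓0
  step 1 · PE0,0: acc=128; fwd→7 fwd↓8
  step 1 · PE1,0: acc=81; fwd→9 fwd↓9
  step 2 · PE0,0: acc=128; fwd→0 fwd↓0
  step 2 · PE1,0: acc=145; fwd→8 fwd↓8

PE[1][0].acc = 145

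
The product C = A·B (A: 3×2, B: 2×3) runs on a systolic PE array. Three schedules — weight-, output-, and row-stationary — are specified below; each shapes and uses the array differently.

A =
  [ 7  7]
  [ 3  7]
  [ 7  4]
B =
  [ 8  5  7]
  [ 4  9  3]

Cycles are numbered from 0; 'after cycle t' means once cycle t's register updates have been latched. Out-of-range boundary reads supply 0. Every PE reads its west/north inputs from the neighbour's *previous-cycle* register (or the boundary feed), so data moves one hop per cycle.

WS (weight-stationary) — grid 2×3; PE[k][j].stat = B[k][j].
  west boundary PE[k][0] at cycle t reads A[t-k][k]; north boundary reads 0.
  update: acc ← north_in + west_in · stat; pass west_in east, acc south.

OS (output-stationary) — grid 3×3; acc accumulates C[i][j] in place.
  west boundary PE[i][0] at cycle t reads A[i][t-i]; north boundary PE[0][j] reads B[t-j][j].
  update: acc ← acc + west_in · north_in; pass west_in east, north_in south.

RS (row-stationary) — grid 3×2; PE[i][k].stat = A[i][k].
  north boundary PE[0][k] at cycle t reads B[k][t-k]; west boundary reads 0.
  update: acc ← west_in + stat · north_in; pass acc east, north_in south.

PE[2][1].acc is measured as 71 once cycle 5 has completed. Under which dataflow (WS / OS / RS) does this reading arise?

— WS: 2×3 array has no PE[2][1].
OS (3×3 grid), PE[2][1]:
  after 0 — PE[2][1] acc=0, pass-E 0, pass-S 0
  after 1 — PE[2][1] acc=0, pass-E 0, pass-S 0
  after 2 — PE[2][1] acc=0, pass-E 0, pass-S 0
  after 3 — PE[2][1] acc=35, pass-E 7, pass-S 5
  after 4 — PE[2][1] acc=71, pass-E 4, pass-S 9
  after 5 — PE[2][1] acc=71, pass-E 0, pass-S 0
RS (3×2 grid), PE[2][1]:
  after 0 — PE[2][1] acc=0, pass-E 0, pass-S 0
  after 1 — PE[2][1] acc=0, pass-E 0, pass-S 0
  after 2 — PE[2][1] acc=0, pass-E 0, pass-S 0
  after 3 — PE[2][1] acc=72, pass-E 72, pass-S 4
  after 4 — PE[2][1] acc=71, pass-E 71, pass-S 9
  after 5 — PE[2][1] acc=61, pass-E 61, pass-S 3

dataflow = OS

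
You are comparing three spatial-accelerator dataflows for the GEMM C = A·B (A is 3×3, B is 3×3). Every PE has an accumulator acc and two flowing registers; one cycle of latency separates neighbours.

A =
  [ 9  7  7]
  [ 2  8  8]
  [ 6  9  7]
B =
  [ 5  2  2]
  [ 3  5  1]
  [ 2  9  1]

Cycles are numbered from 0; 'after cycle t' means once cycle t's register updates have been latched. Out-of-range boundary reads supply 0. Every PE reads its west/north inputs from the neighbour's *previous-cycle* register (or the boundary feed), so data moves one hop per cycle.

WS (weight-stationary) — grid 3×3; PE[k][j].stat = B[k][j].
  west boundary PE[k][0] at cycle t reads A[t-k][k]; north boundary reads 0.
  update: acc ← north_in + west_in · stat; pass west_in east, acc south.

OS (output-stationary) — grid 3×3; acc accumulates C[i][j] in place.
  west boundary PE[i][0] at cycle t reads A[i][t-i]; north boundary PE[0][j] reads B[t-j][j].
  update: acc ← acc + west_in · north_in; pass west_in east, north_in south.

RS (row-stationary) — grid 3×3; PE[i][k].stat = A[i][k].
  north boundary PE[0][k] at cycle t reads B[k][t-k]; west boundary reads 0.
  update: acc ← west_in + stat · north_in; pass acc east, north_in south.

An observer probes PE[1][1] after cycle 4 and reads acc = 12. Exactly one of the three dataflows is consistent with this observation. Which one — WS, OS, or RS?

dataflow = RS

WS [3×3] PE[1][1] across cycles:
  [0] (1,1) acc=0 (h:0 v:0)
  [1] (1,1) acc=0 (h:0 v:0)
  [2] (1,1) acc=53 (h:7 v:53)
  [3] (1,1) acc=44 (h:8 v:44)
  [4] (1,1) acc=57 (h:9 v:57)
OS [3×3] PE[1][1] across cycles:
  [0] (1,1) acc=0 (h:0 v:0)
  [1] (1,1) acc=0 (h:0 v:0)
  [2] (1,1) acc=4 (h:2 v:2)
  [3] (1,1) acc=44 (h:8 v:5)
  [4] (1,1) acc=116 (h:8 v:9)
RS [3×3] PE[1][1] across cycles:
  [0] (1,1) acc=0 (h:0 v:0)
  [1] (1,1) acc=0 (h:0 v:0)
  [2] (1,1) acc=34 (h:34 v:3)
  [3] (1,1) acc=44 (h:44 v:5)
  [4] (1,1) acc=12 (h:12 v:1)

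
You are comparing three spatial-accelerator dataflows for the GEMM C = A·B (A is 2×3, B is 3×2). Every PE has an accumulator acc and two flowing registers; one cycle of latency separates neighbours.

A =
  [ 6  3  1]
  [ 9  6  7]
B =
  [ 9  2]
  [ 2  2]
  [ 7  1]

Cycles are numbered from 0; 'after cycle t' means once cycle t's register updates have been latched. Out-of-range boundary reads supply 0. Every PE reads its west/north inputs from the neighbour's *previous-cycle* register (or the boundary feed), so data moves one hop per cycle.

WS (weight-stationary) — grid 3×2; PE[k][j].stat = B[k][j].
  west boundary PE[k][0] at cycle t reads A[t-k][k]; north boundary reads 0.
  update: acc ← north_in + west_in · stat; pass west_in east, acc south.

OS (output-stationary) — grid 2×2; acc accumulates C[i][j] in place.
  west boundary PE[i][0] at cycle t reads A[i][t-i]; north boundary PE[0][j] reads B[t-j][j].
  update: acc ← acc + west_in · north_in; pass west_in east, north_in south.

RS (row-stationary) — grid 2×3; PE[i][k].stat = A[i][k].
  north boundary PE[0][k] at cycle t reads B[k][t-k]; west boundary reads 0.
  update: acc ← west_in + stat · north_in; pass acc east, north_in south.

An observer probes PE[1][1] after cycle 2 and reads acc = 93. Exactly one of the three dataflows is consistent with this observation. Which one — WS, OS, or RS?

dataflow = RS

WS [3×2] PE[1][1] across cycles:
  [0] (1,1) acc=0 (h:0 v:0)
  [1] (1,1) acc=0 (h:0 v:0)
  [2] (1,1) acc=18 (h:3 v:18)
OS [2×2] PE[1][1] across cycles:
  [0] (1,1) acc=0 (h:0 v:0)
  [1] (1,1) acc=0 (h:0 v:0)
  [2] (1,1) acc=18 (h:9 v:2)
RS [2×3] PE[1][1] across cycles:
  [0] (1,1) acc=0 (h:0 v:0)
  [1] (1,1) acc=0 (h:0 v:0)
  [2] (1,1) acc=93 (h:93 v:2)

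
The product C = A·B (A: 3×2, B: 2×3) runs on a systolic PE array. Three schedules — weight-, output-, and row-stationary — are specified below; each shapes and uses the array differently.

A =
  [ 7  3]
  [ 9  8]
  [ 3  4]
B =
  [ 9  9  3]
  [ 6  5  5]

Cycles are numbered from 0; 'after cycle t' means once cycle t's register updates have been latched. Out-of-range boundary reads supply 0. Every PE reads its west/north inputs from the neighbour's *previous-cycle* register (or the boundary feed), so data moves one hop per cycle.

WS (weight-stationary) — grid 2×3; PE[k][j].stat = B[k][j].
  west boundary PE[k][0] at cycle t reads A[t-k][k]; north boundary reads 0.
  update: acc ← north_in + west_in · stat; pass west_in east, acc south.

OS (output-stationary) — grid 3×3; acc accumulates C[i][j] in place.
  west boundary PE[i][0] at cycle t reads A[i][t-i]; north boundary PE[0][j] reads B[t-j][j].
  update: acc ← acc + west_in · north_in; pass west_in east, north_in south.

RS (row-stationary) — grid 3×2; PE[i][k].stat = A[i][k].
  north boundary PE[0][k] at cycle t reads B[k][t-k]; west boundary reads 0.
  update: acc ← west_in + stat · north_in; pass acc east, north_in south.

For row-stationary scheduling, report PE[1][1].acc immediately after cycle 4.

PE[1][1].acc = 67

Tracing RS — 3×2 array, target PE[1][1]:
  after 0 — PE[0][1] acc=0, pass-E 0, pass-S 0
  after 0 — PE[1][0] acc=0, pass-E 0, pass-S 0
  after 0 — PE[1][1] acc=0, pass-E 0, pass-S 0
  after 1 — PE[0][1] acc=81, pass-E 81, pass-S 6
  after 1 — PE[1][0] acc=81, pass-E 81, pass-S 9
  after 1 — PE[1][1] acc=0, pass-E 0, pass-S 0
  after 2 — PE[0][1] acc=78, pass-E 78, pass-S 5
  after 2 — PE[1][0] acc=81, pass-E 81, pass-S 9
  after 2 — PE[1][1] acc=129, pass-E 129, pass-S 6
  after 3 — PE[0][1] acc=36, pass-E 36, pass-S 5
  after 3 — PE[1][0] acc=27, pass-E 27, pass-S 3
  after 3 — PE[1][1] acc=121, pass-E 121, pass-S 5
  after 4 — PE[0][1] acc=0, pass-E 0, pass-S 0
  after 4 — PE[1][0] acc=0, pass-E 0, pass-S 0
  after 4 — PE[1][1] acc=67, pass-E 67, pass-S 5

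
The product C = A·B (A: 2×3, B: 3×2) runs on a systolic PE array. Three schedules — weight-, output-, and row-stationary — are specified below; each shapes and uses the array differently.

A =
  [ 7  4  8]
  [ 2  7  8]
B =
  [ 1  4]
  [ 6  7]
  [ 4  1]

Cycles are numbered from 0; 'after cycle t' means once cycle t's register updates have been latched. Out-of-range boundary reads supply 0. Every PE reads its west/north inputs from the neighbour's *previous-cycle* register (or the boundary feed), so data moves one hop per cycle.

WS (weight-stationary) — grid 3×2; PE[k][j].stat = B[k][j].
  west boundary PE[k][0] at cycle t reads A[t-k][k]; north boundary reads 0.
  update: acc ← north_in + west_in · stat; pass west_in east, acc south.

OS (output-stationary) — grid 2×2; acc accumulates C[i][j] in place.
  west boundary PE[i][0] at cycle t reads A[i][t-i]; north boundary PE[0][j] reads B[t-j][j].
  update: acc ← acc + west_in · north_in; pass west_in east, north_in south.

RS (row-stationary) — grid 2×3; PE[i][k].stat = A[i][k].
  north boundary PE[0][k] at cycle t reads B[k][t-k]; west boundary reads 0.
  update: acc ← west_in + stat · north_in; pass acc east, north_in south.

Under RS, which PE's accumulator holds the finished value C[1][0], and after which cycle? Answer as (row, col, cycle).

Under RS, C[1][0] lands at PE[1][2]:
  0: (1,2).acc=0  regs=<0,0>
  1: (1,2).acc=0  regs=<0,0>
  2: (1,2).acc=0  regs=<0,0>
  3: (1,2).acc=76  regs=<76,4>

(row, col, cycle) = (1, 2, 3)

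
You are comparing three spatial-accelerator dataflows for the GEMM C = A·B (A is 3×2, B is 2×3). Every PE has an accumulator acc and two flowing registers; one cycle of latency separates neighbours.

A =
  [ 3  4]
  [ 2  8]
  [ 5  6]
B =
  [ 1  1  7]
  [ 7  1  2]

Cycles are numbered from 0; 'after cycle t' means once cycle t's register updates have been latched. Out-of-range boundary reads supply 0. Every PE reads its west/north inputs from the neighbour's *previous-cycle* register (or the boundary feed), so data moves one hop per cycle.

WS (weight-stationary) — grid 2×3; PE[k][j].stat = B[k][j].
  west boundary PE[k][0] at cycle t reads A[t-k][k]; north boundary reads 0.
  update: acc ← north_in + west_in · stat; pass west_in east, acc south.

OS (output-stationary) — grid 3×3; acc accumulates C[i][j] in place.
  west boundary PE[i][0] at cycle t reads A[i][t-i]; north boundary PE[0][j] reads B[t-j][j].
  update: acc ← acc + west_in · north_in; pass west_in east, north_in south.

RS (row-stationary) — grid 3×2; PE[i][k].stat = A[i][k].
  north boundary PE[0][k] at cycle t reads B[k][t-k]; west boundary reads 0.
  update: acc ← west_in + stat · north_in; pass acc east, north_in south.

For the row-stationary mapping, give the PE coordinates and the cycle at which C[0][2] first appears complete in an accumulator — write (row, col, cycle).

(row, col, cycle) = (0, 1, 3)

RS: C[0][2] accumulates in PE[0][1]:
  after 0 — PE[0][1] acc=0, pass-E 0, pass-S 0
  after 1 — PE[0][1] acc=31, pass-E 31, pass-S 7
  after 2 — PE[0][1] acc=7, pass-E 7, pass-S 1
  after 3 — PE[0][1] acc=29, pass-E 29, pass-S 2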